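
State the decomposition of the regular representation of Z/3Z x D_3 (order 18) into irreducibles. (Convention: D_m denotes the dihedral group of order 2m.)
Each irreducible V_i of dimension d_i appears with multiplicity d_i, i.e. rho_reg = (direct sum over all irreducibles V_i) d_i V_i. The irreducible dimensions for Z/3Z x D_3 are 1, 1, 1, 1, 1, 1, 2, 2, 2: 6 irreducibles of dimension 1, each with multiplicity 1; 3 irreducibles of dimension 2, each with multiplicity 2. Total dimension 6*1*1 + 3*2*2 = 18 = |G|.

Reasoning: General theorem: in the regular representation of a finite group G, each irreducible appears with multiplicity equal to its dimension. Check: dim(rho_reg) = sum d_i^2 = 1 + 1 + 1 + 1 + 1 + 1 + 4 + 4 + 4 = 18 = |G|.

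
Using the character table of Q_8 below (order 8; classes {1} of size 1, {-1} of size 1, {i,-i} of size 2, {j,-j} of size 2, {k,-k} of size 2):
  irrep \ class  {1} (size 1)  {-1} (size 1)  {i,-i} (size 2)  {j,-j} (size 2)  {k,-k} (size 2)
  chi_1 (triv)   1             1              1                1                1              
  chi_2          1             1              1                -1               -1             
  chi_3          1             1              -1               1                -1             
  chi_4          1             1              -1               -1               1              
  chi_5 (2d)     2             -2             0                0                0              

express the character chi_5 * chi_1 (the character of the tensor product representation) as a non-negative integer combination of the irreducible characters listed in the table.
chi_5 tensor chi_1 = chi_5 (all other irreducibles have multiplicity 0).

Justification: The character of a tensor product is the pointwise product (chi_5 * chi_1)(C) = chi_5(C) * chi_1(C):
  {1}: (2)*(1), {-1}: (-2)*(1), {i,-i}: (0)*(1), {j,-j}: (0)*(1), {k,-k}: (0)*(1)
so (chi_5 * chi_1) takes values
  {1} -> 2, {-1} -> -2, {i,-i} -> 0, {j,-j} -> 0, {k,-k} -> 0.
Now take the inner product of this character with each irreducible chi from the table, <chi_5*chi_1, chi> = (1/8) sum_C |C| (chi_5*chi_1)(C) conj(chi(C)):
  <chi_5*chi_1, chi_1> = (1/8)[1*(2)*conj(1) + 1*(-2)*conj(1) + 2*(0)*conj(1) + 2*(0)*conj(1) + 2*(0)*conj(1)]
      = (1/8)[(2) + (-2) + (0) + (0) + (0)] = 0/8 = 0
  <chi_5*chi_1, chi_2> = (1/8)[1*(2)*conj(1) + 1*(-2)*conj(1) + 2*(0)*conj(1) + 2*(0)*conj(-1) + 2*(0)*conj(-1)]
      = (1/8)[(2) + (-2) + (0) + (0) + (0)] = 0/8 = 0
  <chi_5*chi_1, chi_3> = (1/8)[1*(2)*conj(1) + 1*(-2)*conj(1) + 2*(0)*conj(-1) + 2*(0)*conj(1) + 2*(0)*conj(-1)]
      = (1/8)[(2) + (-2) + (0) + (0) + (0)] = 0/8 = 0
  <chi_5*chi_1, chi_4> = (1/8)[1*(2)*conj(1) + 1*(-2)*conj(1) + 2*(0)*conj(-1) + 2*(0)*conj(-1) + 2*(0)*conj(1)]
      = (1/8)[(2) + (-2) + (0) + (0) + (0)] = 0/8 = 0
  <chi_5*chi_1, chi_5> = (1/8)[1*(2)*conj(2) + 1*(-2)*conj(-2) + 2*(0)*conj(0) + 2*(0)*conj(0) + 2*(0)*conj(0)]
      = (1/8)[(4) + (4) + (0) + (0) + (0)] = 8/8 = 1
Hence the multiplicities are chi_5: 1. Dimension check: dim(chi_5)*dim(chi_1) = 2*1 = 2 and sum (mult * dim) = 1*2 = 2.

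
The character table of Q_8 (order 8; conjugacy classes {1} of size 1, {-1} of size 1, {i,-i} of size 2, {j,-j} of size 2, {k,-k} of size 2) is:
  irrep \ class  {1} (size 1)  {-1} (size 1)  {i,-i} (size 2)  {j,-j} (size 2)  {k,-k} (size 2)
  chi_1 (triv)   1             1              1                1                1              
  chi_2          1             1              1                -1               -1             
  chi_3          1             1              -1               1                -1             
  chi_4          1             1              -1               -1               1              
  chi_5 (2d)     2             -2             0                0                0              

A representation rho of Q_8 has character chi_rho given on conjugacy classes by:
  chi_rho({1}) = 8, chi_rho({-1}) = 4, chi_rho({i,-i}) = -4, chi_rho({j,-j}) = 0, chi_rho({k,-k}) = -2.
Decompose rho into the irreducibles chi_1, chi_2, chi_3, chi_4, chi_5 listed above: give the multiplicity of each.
Multiplicities: chi_1: 0, chi_2: 1, chi_3: 3, chi_4: 2, chi_5: 1.

Reasoning: Use <chi_rho, chi> = (1/|G|) sum_C |C| * chi_rho(C) * conj(chi(C)) with |G| = 8 for each irreducible chi in the table:
  <chi_rho, chi_1> = (1/8)[1*(8)*conj(1) + 1*(4)*conj(1) + 2*(-4)*conj(1) + 2*(0)*conj(1) + 2*(-2)*conj(1)]
      = (1/8)[(8) + (4) + (-8) + (0) + (-4)] = 0/8 = 0
  <chi_rho, chi_2> = (1/8)[1*(8)*conj(1) + 1*(4)*conj(1) + 2*(-4)*conj(1) + 2*(0)*conj(-1) + 2*(-2)*conj(-1)]
      = (1/8)[(8) + (4) + (-8) + (0) + (4)] = 8/8 = 1
  <chi_rho, chi_3> = (1/8)[1*(8)*conj(1) + 1*(4)*conj(1) + 2*(-4)*conj(-1) + 2*(0)*conj(1) + 2*(-2)*conj(-1)]
      = (1/8)[(8) + (4) + (8) + (0) + (4)] = 24/8 = 3
  <chi_rho, chi_4> = (1/8)[1*(8)*conj(1) + 1*(4)*conj(1) + 2*(-4)*conj(-1) + 2*(0)*conj(-1) + 2*(-2)*conj(1)]
      = (1/8)[(8) + (4) + (8) + (0) + (-4)] = 16/8 = 2
  <chi_rho, chi_5> = (1/8)[1*(8)*conj(2) + 1*(4)*conj(-2) + 2*(-4)*conj(0) + 2*(0)*conj(0) + 2*(-2)*conj(0)]
      = (1/8)[(16) + (-8) + (0) + (0) + (0)] = 8/8 = 1
Dimension check: dim(rho) = sum (mult * dim) = 0*1 + 1*1 + 3*1 + 2*1 + 1*2 = 8 = chi_rho(e) = 8.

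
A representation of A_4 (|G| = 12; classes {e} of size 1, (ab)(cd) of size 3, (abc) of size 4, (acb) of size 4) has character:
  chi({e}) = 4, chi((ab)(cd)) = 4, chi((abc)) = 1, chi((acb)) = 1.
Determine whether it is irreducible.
Not irreducible (reducible): <chi, chi> = 6 > 1.

Reasoning: <chi, chi> = (1/|G|) sum_C |C| * |chi(C)|^2 = (1/12)[1*|4|^2 + 3*|4|^2 + 4*|1|^2 + 4*|1|^2]
  = (1/12)[(16) + (48) + (4) + (4)] = 72/12 = 6.
(Exp terms are combined using exp(i*s)*conj(exp(i*t)) = exp(i*(s-t)), and sums of them are collapsed using the identity that for every m > 1 the m distinct m-th roots of unity sum to 0, e.g. 1 + exp(2*I*pi/3) + exp(-2*I*pi/3) = 0.)
A character is irreducible iff <chi, chi> = 1, so this representation is reducible.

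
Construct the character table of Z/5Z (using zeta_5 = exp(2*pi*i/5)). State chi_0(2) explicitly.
Character table of Z/5Z (irreps indexed chi_0,...,chi_4 with chi_k(m) = zeta_5^(k*m), zeta_5 = exp(2*pi*i/5)):
  irrep \ class  {0} (size 1)  {1} (size 1)    {2} (size 1)    {3} (size 1)    {4} (size 1)  
  chi_0          1             1               1               1               1             
  chi_1          1             exp(2*I*pi/5)   exp(4*I*pi/5)   exp(-4*I*pi/5)  exp(-2*I*pi/5)
  chi_2          1             exp(4*I*pi/5)   exp(-2*I*pi/5)  exp(2*I*pi/5)   exp(-4*I*pi/5)
  chi_3          1             exp(-4*I*pi/5)  exp(2*I*pi/5)   exp(-2*I*pi/5)  exp(4*I*pi/5) 
  chi_4          1             exp(-2*I*pi/5)  exp(-4*I*pi/5)  exp(4*I*pi/5)   exp(2*I*pi/5) 

Spot check: chi_0(2) = zeta_5^(0*2) = zeta_5^0 = 1.

Derivation: Z/5Z is abelian, so all 5 irreducible complex representations are 1-dimensional. They are given by chi_k(m) = zeta_5^(k*m) for k = 0,...,4. Row orthogonality: sum_m chi_k(m) conj(chi_l(m)) = 5 * [k = l].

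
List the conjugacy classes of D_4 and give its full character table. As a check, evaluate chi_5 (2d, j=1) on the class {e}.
Conjugacy classes: {e} of size 1, {r^2} of size 1, {r^1, r^3} of size 2, {s, sr^2, ...} of size 2, {sr, sr^3, ...} of size 2.
Character table:
  irrep \ class              {e} (size 1)  {r^2} (size 1)  {r^1, r^3} (size 2)  {s, sr^2, ...} (size 2)  {sr, sr^3, ...} (size 2)
  chi_1 (triv)               1             1               1                    1                        1                       
  chi_2 (sign: r->1, s->-1)  1             1               1                    -1                       -1                      
  chi_3 (r->-1, s->1)        1             1               -1                   1                        -1                      
  chi_4 (r->-1, s->-1)       1             1               -1                   -1                       1                       
  chi_5 (2d, j=1)            2             -2              0                    0                        0                       

Spot check: chi_5 (2d, j=1) on {e} = 2.

Why: D_4 has order 2*4 = 8 with 5 conjugacy classes, hence 5 irreducibles. Sum of squared dims 1 + 1 + 1 + 1 + 4 = 8 = |G|. Linear characters come from the abelianisation; the 2-dimensional irreps have character r^k -> 2*cos(2*pi*j*k/4), reflections -> 0.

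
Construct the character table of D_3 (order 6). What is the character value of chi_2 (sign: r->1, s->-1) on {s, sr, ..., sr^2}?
Conjugacy classes: {e} of size 1, {r^1, r^2} of size 2, {s, sr, ..., sr^2} of size 3.
Character table:
  irrep \ class              {e} (size 1)  {r^1, r^2} (size 2)  {s, sr, ..., sr^2} (size 3)
  chi_1 (triv)               1             1                    1                          
  chi_2 (sign: r->1, s->-1)  1             1                    -1                         
  chi_3 (2d, j=1)            2             -1                   0                          

Spot check: chi_2 (sign: r->1, s->-1) on {s, sr, ..., sr^2} = -1.

Argument: D_3 has order 2*3 = 6 with 3 conjugacy classes, hence 3 irreducibles. Sum of squared dims 1 + 1 + 4 = 6 = |G|. Linear characters come from the abelianisation; the 2-dimensional irreps have character r^k -> 2*cos(2*pi*j*k/3), reflections -> 0.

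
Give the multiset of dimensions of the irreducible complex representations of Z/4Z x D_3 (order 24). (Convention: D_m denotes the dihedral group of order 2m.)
Dimensions: 1, 1, 1, 1, 1, 1, 1, 1, 2, 2, 2, 2

Proof sketch: There are 12 irreducibles (= number of conjugacy classes). Their dimensions d_i satisfy sum d_i^2 = |G| = 24: 1 + 1 + 1 + 1 + 1 + 1 + 1 + 1 + 4 + 4 + 4 + 4 = 24. (For the product with Z/4Z: each of the 4 1-dim characters of Z/4Z tensors with each irrep of D_3, giving 4 copies of each D_3-dimension.)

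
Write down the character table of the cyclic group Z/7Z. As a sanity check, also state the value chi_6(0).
Character table of Z/7Z (irreps indexed chi_0,...,chi_6 with chi_k(m) = zeta_7^(k*m), zeta_7 = exp(2*pi*i/7)):
  irrep \ class  {0} (size 1)  {1} (size 1)    {2} (size 1)    {3} (size 1)    {4} (size 1)    {5} (size 1)    {6} (size 1)  
  chi_0          1             1               1               1               1               1               1             
  chi_1          1             exp(2*I*pi/7)   exp(4*I*pi/7)   exp(6*I*pi/7)   exp(-6*I*pi/7)  exp(-4*I*pi/7)  exp(-2*I*pi/7)
  chi_2          1             exp(4*I*pi/7)   exp(-6*I*pi/7)  exp(-2*I*pi/7)  exp(2*I*pi/7)   exp(6*I*pi/7)   exp(-4*I*pi/7)
  chi_3          1             exp(6*I*pi/7)   exp(-2*I*pi/7)  exp(4*I*pi/7)   exp(-4*I*pi/7)  exp(2*I*pi/7)   exp(-6*I*pi/7)
  chi_4          1             exp(-6*I*pi/7)  exp(2*I*pi/7)   exp(-4*I*pi/7)  exp(4*I*pi/7)   exp(-2*I*pi/7)  exp(6*I*pi/7) 
  chi_5          1             exp(-4*I*pi/7)  exp(6*I*pi/7)   exp(2*I*pi/7)   exp(-2*I*pi/7)  exp(-6*I*pi/7)  exp(4*I*pi/7) 
  chi_6          1             exp(-2*I*pi/7)  exp(-4*I*pi/7)  exp(-6*I*pi/7)  exp(6*I*pi/7)   exp(4*I*pi/7)   exp(2*I*pi/7) 

Spot check: chi_6(0) = zeta_7^(6*0) = zeta_7^0 = 1.

Justification: Z/7Z is abelian, so all 7 irreducible complex representations are 1-dimensional. They are given by chi_k(m) = zeta_7^(k*m) for k = 0,...,6. Row orthogonality: sum_m chi_k(m) conj(chi_l(m)) = 7 * [k = l].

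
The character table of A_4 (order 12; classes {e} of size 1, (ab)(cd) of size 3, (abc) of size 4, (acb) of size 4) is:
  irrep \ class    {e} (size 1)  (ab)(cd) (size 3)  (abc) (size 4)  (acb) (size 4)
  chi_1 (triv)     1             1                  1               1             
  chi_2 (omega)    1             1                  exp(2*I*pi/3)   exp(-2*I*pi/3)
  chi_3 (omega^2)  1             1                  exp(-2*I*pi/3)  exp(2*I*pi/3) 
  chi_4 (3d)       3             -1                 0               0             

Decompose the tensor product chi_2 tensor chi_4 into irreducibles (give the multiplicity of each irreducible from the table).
chi_2 tensor chi_4 = chi_4 (all other irreducibles have multiplicity 0).

Working: The character of a tensor product is the pointwise product (chi_2 * chi_4)(C) = chi_2(C) * chi_4(C):
  {e}: (1)*(3), (ab)(cd): (1)*(-1), (abc): (exp(2*I*pi/3))*(0), (acb): (exp(-2*I*pi/3))*(0)
so (chi_2 * chi_4) takes values
  {e} -> 3, (ab)(cd) -> -1, (abc) -> 0, (acb) -> 0.
Now take the inner product of this character with each irreducible chi from the table, <chi_2*chi_4, chi> = (1/12) sum_C |C| (chi_2*chi_4)(C) conj(chi(C)):
  <chi_2*chi_4, chi_1> = (1/12)[1*(3)*conj(1) + 3*(-1)*conj(1) + 4*(0)*conj(1) + 4*(0)*conj(1)]
      = (1/12)[(3) + (-3) + (0) + (0)] = 0/12 = 0
  <chi_2*chi_4, chi_2> = (1/12)[1*(3)*conj(1) + 3*(-1)*conj(1) + 4*(0)*conj(exp(2*I*pi/3)) + 4*(0)*conj(exp(-2*I*pi/3))]
      = (1/12)[(3) + (-3) + (0) + (0)] = 0/12 = 0
  <chi_2*chi_4, chi_3> = (1/12)[1*(3)*conj(1) + 3*(-1)*conj(1) + 4*(0)*conj(exp(-2*I*pi/3)) + 4*(0)*conj(exp(2*I*pi/3))]
      = (1/12)[(3) + (-3) + (0) + (0)] = 0/12 = 0
  <chi_2*chi_4, chi_4> = (1/12)[1*(3)*conj(3) + 3*(-1)*conj(-1) + 4*(0)*conj(0) + 4*(0)*conj(0)]
      = (1/12)[(9) + (3) + (0) + (0)] = 12/12 = 1
(Exp terms are combined using exp(i*s)*conj(exp(i*t)) = exp(i*(s-t)), and sums of them are collapsed using the identity that for every m > 1 the m distinct m-th roots of unity sum to 0, e.g. 1 + exp(2*I*pi/3) + exp(-2*I*pi/3) = 0.)
Hence the multiplicities are chi_4: 1. Dimension check: dim(chi_2)*dim(chi_4) = 1*3 = 3 and sum (mult * dim) = 1*3 = 3.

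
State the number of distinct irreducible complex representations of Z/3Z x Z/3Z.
9

Solution. The number of irreducible complex representations of a finite group equals its number of conjugacy classes. Z/3Z x Z/3Z is abelian of order 9, so every element is its own conjugacy class: 9 classes, so Z/3Z x Z/3Z (order 9) has exactly 9 irreducible complex representations.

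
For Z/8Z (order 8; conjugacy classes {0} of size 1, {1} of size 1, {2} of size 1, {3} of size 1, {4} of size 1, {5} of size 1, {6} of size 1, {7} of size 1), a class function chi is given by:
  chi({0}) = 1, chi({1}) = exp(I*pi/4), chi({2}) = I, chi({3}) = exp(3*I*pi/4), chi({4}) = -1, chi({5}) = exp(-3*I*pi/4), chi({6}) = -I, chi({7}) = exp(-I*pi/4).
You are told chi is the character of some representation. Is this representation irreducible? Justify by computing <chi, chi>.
Irreducible: <chi, chi> = 1.

Explanation: <chi, chi> = (1/|G|) sum_C |C| * |chi(C)|^2 = (1/8)[1*|1|^2 + 1*|exp(I*pi/4)|^2 + 1*|I|^2 + 1*|exp(3*I*pi/4)|^2 + 1*|-1|^2 + 1*|exp(-3*I*pi/4)|^2 + 1*|-I|^2 + 1*|exp(-I*pi/4)|^2]
  = (1/8)[(1) + (1) + (1) + (1) + (1) + (1) + (1) + (1)] = 8/8 = 1.
(Exp terms are combined using exp(i*s)*conj(exp(i*t)) = exp(i*(s-t)), and sums of them are collapsed using the identity that for every m > 1 the m distinct m-th roots of unity sum to 0, e.g. 1 + exp(2*I*pi/3) + exp(-2*I*pi/3) = 0.)
A character is irreducible iff <chi, chi> = 1, so this representation is irreducible.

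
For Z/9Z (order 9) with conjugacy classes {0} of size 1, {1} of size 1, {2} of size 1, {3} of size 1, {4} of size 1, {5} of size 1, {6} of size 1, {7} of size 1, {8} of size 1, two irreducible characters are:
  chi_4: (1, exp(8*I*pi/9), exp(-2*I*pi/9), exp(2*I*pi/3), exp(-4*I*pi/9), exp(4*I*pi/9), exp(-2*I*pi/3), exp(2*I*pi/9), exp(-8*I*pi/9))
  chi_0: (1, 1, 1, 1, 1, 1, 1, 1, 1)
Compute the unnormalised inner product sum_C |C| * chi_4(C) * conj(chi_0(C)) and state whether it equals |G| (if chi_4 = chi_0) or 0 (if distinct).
Sum = 0; so <chi_4, chi_0> = 0 (distinct irreducibles are orthogonal).

Solution. Compute term by term over conjugacy classes (|C| * chi_4(C) * conj(chi_0(C))):
  1*(1)*conj(1) + 1*(exp(8*I*pi/9))*conj(1) + 1*(exp(-2*I*pi/9))*conj(1) + 1*(exp(2*I*pi/3))*conj(1) + 1*(exp(-4*I*pi/9))*conj(1) + 1*(exp(4*I*pi/9))*conj(1) + 1*(exp(-2*I*pi/3))*conj(1) + 1*(exp(2*I*pi/9))*conj(1) + 1*(exp(-8*I*pi/9))*conj(1)
  = (1) + (exp(8*I*pi/9)) + (exp(-2*I*pi/9)) + (exp(2*I*pi/3)) + (exp(-4*I*pi/9)) + (exp(4*I*pi/9)) + (exp(-2*I*pi/3)) + (exp(2*I*pi/9)) + (exp(-8*I*pi/9))
  = 0.
(Exp terms are combined using exp(i*s)*conj(exp(i*t)) = exp(i*(s-t)), and sums of them are collapsed using the identity that for every m > 1 the m distinct m-th roots of unity sum to 0, e.g. 1 + exp(2*I*pi/3) + exp(-2*I*pi/3) = 0.)
Dividing by |G| = 9 gives 0/9 = 0, matching the row-orthogonality relation <chi_4, chi_0> = [chi_4 = chi_0].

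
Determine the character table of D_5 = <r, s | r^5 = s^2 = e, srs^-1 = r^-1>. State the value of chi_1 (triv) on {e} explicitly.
Conjugacy classes: {e} of size 1, {r^1, r^4} of size 2, {r^2, r^3} of size 2, {s, sr, ..., sr^4} of size 5.
Character table:
  irrep \ class              {e} (size 1)  {r^1, r^4} (size 2)  {r^2, r^3} (size 2)  {s, sr, ..., sr^4} (size 5)
  chi_1 (triv)               1             1                    1                    1                          
  chi_2 (sign: r->1, s->-1)  1             1                    1                    -1                         
  chi_3 (2d, j=1)            2             -1/2 + sqrt(5)/2     -sqrt(5)/2 - 1/2     0                          
  chi_4 (2d, j=2)            2             -sqrt(5)/2 - 1/2     -1/2 + sqrt(5)/2     0                          

Spot check: chi_1 (triv) on {e} = 1.

Why: D_5 has order 2*5 = 10 with 4 conjugacy classes, hence 4 irreducibles. Sum of squared dims 1 + 1 + 4 + 4 = 10 = |G|. Linear characters come from the abelianisation; the 2-dimensional irreps have character r^k -> 2*cos(2*pi*j*k/5), reflections -> 0.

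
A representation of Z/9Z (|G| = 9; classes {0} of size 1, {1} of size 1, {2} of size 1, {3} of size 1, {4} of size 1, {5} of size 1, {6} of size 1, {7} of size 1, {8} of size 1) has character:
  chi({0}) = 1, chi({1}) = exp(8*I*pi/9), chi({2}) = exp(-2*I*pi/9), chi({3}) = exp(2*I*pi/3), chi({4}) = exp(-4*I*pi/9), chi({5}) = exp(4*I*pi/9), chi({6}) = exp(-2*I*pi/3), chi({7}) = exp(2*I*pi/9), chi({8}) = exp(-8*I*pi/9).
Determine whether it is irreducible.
Irreducible: <chi, chi> = 1.

Justification: <chi, chi> = (1/|G|) sum_C |C| * |chi(C)|^2 = (1/9)[1*|1|^2 + 1*|exp(8*I*pi/9)|^2 + 1*|exp(-2*I*pi/9)|^2 + 1*|exp(2*I*pi/3)|^2 + 1*|exp(-4*I*pi/9)|^2 + 1*|exp(4*I*pi/9)|^2 + 1*|exp(-2*I*pi/3)|^2 + 1*|exp(2*I*pi/9)|^2 + 1*|exp(-8*I*pi/9)|^2]
  = (1/9)[(1) + (1) + (1) + (1) + (1) + (1) + (1) + (1) + (1)] = 9/9 = 1.
(Exp terms are combined using exp(i*s)*conj(exp(i*t)) = exp(i*(s-t)), and sums of them are collapsed using the identity that for every m > 1 the m distinct m-th roots of unity sum to 0, e.g. 1 + exp(2*I*pi/3) + exp(-2*I*pi/3) = 0.)
A character is irreducible iff <chi, chi> = 1, so this representation is irreducible.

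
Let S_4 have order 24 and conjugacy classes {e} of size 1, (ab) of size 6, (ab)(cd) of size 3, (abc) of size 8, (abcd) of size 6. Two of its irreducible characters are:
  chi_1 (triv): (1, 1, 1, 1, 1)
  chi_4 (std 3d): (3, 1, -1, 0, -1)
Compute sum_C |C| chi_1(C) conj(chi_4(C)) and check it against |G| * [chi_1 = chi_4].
Sum = 0; so <chi_1, chi_4> = 0 (distinct irreducibles are orthogonal).

Why: Compute term by term over conjugacy classes (|C| * chi_1(C) * conj(chi_4(C))):
  1*(1)*conj(3) + 6*(1)*conj(1) + 3*(1)*conj(-1) + 8*(1)*conj(0) + 6*(1)*conj(-1)
  = (3) + (6) + (-3) + (0) + (-6)
  = 0.
Dividing by |G| = 24 gives 0/24 = 0, matching the row-orthogonality relation <chi_1, chi_4> = [chi_1 = chi_4].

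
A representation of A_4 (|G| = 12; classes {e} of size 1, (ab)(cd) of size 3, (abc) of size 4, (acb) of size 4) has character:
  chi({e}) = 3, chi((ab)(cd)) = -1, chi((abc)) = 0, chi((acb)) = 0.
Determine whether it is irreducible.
Irreducible: <chi, chi> = 1.

Reasoning: <chi, chi> = (1/|G|) sum_C |C| * |chi(C)|^2 = (1/12)[1*|3|^2 + 3*|-1|^2 + 4*|0|^2 + 4*|0|^2]
  = (1/12)[(9) + (3) + (0) + (0)] = 12/12 = 1.
(Exp terms are combined using exp(i*s)*conj(exp(i*t)) = exp(i*(s-t)), and sums of them are collapsed using the identity that for every m > 1 the m distinct m-th roots of unity sum to 0, e.g. 1 + exp(2*I*pi/3) + exp(-2*I*pi/3) = 0.)
A character is irreducible iff <chi, chi> = 1, so this representation is irreducible.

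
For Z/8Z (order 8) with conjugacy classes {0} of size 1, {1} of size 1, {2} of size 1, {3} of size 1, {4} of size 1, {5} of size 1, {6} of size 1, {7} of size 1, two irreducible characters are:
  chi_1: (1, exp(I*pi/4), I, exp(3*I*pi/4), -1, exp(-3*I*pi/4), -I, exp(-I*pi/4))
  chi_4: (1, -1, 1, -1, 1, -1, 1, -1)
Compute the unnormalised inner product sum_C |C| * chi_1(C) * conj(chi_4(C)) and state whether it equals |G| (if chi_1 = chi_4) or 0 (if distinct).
Sum = 0; so <chi_1, chi_4> = 0 (distinct irreducibles are orthogonal).

Working: Compute term by term over conjugacy classes (|C| * chi_1(C) * conj(chi_4(C))):
  1*(1)*conj(1) + 1*(exp(I*pi/4))*conj(-1) + 1*(I)*conj(1) + 1*(exp(3*I*pi/4))*conj(-1) + 1*(-1)*conj(1) + 1*(exp(-3*I*pi/4))*conj(-1) + 1*(-I)*conj(1) + 1*(exp(-I*pi/4))*conj(-1)
  = (1) + (-exp(I*pi/4)) + (I) + (-exp(3*I*pi/4)) + (-1) + (-exp(-3*I*pi/4)) + (-I) + (-exp(-I*pi/4))
  = 0.
(Exp terms are combined using exp(i*s)*conj(exp(i*t)) = exp(i*(s-t)), and sums of them are collapsed using the identity that for every m > 1 the m distinct m-th roots of unity sum to 0, e.g. 1 + exp(2*I*pi/3) + exp(-2*I*pi/3) = 0.)
Dividing by |G| = 8 gives 0/8 = 0, matching the row-orthogonality relation <chi_1, chi_4> = [chi_1 = chi_4].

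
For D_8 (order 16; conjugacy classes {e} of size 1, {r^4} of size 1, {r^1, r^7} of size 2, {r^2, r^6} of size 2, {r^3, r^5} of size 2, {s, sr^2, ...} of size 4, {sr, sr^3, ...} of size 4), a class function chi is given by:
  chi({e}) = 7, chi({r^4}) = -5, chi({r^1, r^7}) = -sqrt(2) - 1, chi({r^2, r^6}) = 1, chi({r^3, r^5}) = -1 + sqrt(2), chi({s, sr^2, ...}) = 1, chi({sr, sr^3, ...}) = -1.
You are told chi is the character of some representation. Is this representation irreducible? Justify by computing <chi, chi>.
Not irreducible (reducible): <chi, chi> = 6 > 1.

Working: <chi, chi> = (1/|G|) sum_C |C| * |chi(C)|^2 = (1/16)[1*|7|^2 + 1*|-5|^2 + 2*|-sqrt(2) - 1|^2 + 2*|1|^2 + 2*|-1 + sqrt(2)|^2 + 4*|1|^2 + 4*|-1|^2]
  = (1/16)[(49) + (25) + (4*sqrt(2) + 6) + (2) + (6 - 4*sqrt(2)) + (4) + (4)] = 96/16 = 6.
A character is irreducible iff <chi, chi> = 1, so this representation is reducible.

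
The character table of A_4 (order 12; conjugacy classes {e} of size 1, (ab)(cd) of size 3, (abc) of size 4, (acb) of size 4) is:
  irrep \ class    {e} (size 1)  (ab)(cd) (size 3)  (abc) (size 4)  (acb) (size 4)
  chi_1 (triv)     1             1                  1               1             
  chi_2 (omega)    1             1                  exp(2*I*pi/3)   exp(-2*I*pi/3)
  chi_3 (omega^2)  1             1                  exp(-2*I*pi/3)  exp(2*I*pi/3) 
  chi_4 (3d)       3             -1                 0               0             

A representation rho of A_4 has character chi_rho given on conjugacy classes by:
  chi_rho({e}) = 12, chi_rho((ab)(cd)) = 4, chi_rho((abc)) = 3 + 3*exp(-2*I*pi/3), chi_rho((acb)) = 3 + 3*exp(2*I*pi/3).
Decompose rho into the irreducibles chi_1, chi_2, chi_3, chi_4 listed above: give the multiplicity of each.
Multiplicities: chi_1: 3, chi_2: 0, chi_3: 3, chi_4: 2.

Justification: Use <chi_rho, chi> = (1/|G|) sum_C |C| * chi_rho(C) * conj(chi(C)) with |G| = 12 for each irreducible chi in the table:
  <chi_rho, chi_1> = (1/12)[1*(12)*conj(1) + 3*(4)*conj(1) + 4*(3 + 3*exp(-2*I*pi/3))*conj(1) + 4*(3 + 3*exp(2*I*pi/3))*conj(1)]
      = (1/12)[(12) + (12) + (12 + 12*exp(-2*I*pi/3)) + (12 + 12*exp(2*I*pi/3))] = 36/12 = 3
  <chi_rho, chi_2> = (1/12)[1*(12)*conj(1) + 3*(4)*conj(1) + 4*(3 + 3*exp(-2*I*pi/3))*conj(exp(2*I*pi/3)) + 4*(3 + 3*exp(2*I*pi/3))*conj(exp(-2*I*pi/3))]
      = (1/12)[(12) + (12) + (-12) + (-12)] = 0/12 = 0
  <chi_rho, chi_3> = (1/12)[1*(12)*conj(1) + 3*(4)*conj(1) + 4*(3 + 3*exp(-2*I*pi/3))*conj(exp(-2*I*pi/3)) + 4*(3 + 3*exp(2*I*pi/3))*conj(exp(2*I*pi/3))]
      = (1/12)[(12) + (12) + (12 + 12*exp(2*I*pi/3)) + (12 + 12*exp(-2*I*pi/3))] = 36/12 = 3
  <chi_rho, chi_4> = (1/12)[1*(12)*conj(3) + 3*(4)*conj(-1) + 4*(3 + 3*exp(-2*I*pi/3))*conj(0) + 4*(3 + 3*exp(2*I*pi/3))*conj(0)]
      = (1/12)[(36) + (-12) + (0) + (0)] = 24/12 = 2
(Exp terms are combined using exp(i*s)*conj(exp(i*t)) = exp(i*(s-t)), and sums of them are collapsed using the identity that for every m > 1 the m distinct m-th roots of unity sum to 0, e.g. 1 + exp(2*I*pi/3) + exp(-2*I*pi/3) = 0.)
Dimension check: dim(rho) = sum (mult * dim) = 3*1 + 0*1 + 3*1 + 2*3 = 12 = chi_rho(e) = 12.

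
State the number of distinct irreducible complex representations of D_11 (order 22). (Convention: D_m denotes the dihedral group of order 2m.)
7

The number of irreducible complex representations of a finite group equals its number of conjugacy classes. D_11 has 7 conjugacy classes ((n+3)/2 for n odd), so D_11 (order 22) has exactly 7 irreducible complex representations.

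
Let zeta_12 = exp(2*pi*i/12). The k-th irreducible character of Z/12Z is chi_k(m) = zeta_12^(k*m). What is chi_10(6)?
chi_10(6) = zeta_12^60 = 1

Reasoning: chi_10(6) = zeta_12^(10*6) = zeta_12^60. Since zeta_12^12 = 1, this equals zeta_12^0 = exp(2*pi*i*0/12) = 1.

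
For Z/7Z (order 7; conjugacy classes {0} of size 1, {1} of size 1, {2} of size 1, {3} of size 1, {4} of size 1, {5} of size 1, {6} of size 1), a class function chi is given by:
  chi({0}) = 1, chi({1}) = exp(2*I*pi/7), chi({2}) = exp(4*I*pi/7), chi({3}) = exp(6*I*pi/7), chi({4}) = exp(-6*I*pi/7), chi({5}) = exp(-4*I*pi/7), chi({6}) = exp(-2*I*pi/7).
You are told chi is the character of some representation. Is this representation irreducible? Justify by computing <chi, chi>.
Irreducible: <chi, chi> = 1.

Proof sketch: <chi, chi> = (1/|G|) sum_C |C| * |chi(C)|^2 = (1/7)[1*|1|^2 + 1*|exp(2*I*pi/7)|^2 + 1*|exp(4*I*pi/7)|^2 + 1*|exp(6*I*pi/7)|^2 + 1*|exp(-6*I*pi/7)|^2 + 1*|exp(-4*I*pi/7)|^2 + 1*|exp(-2*I*pi/7)|^2]
  = (1/7)[(1) + (1) + (1) + (1) + (1) + (1) + (1)] = 7/7 = 1.
(Exp terms are combined using exp(i*s)*conj(exp(i*t)) = exp(i*(s-t)), and sums of them are collapsed using the identity that for every m > 1 the m distinct m-th roots of unity sum to 0, e.g. 1 + exp(2*I*pi/3) + exp(-2*I*pi/3) = 0.)
A character is irreducible iff <chi, chi> = 1, so this representation is irreducible.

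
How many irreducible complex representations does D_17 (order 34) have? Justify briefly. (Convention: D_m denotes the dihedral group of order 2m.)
10

Reasoning: The number of irreducible complex representations of a finite group equals its number of conjugacy classes. D_17 has 10 conjugacy classes ((n+3)/2 for n odd), so D_17 (order 34) has exactly 10 irreducible complex representations.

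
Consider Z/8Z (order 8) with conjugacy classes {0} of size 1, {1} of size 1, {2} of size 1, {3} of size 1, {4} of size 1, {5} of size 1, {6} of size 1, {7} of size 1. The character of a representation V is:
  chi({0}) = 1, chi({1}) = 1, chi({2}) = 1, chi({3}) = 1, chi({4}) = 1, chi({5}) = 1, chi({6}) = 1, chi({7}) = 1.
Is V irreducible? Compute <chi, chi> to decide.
Irreducible: <chi, chi> = 1.

Why: <chi, chi> = (1/|G|) sum_C |C| * |chi(C)|^2 = (1/8)[1*|1|^2 + 1*|1|^2 + 1*|1|^2 + 1*|1|^2 + 1*|1|^2 + 1*|1|^2 + 1*|1|^2 + 1*|1|^2]
  = (1/8)[(1) + (1) + (1) + (1) + (1) + (1) + (1) + (1)] = 8/8 = 1.
(Exp terms are combined using exp(i*s)*conj(exp(i*t)) = exp(i*(s-t)), and sums of them are collapsed using the identity that for every m > 1 the m distinct m-th roots of unity sum to 0, e.g. 1 + exp(2*I*pi/3) + exp(-2*I*pi/3) = 0.)
A character is irreducible iff <chi, chi> = 1, so this representation is irreducible.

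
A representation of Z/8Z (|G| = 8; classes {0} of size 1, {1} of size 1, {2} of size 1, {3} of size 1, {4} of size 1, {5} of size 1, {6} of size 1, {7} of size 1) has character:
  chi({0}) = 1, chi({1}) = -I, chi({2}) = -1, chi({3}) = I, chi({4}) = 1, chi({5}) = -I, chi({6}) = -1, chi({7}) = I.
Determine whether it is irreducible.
Irreducible: <chi, chi> = 1.

<chi, chi> = (1/|G|) sum_C |C| * |chi(C)|^2 = (1/8)[1*|1|^2 + 1*|-I|^2 + 1*|-1|^2 + 1*|I|^2 + 1*|1|^2 + 1*|-I|^2 + 1*|-1|^2 + 1*|I|^2]
  = (1/8)[(1) + (1) + (1) + (1) + (1) + (1) + (1) + (1)] = 8/8 = 1.
(Exp terms are combined using exp(i*s)*conj(exp(i*t)) = exp(i*(s-t)), and sums of them are collapsed using the identity that for every m > 1 the m distinct m-th roots of unity sum to 0, e.g. 1 + exp(2*I*pi/3) + exp(-2*I*pi/3) = 0.)
A character is irreducible iff <chi, chi> = 1, so this representation is irreducible.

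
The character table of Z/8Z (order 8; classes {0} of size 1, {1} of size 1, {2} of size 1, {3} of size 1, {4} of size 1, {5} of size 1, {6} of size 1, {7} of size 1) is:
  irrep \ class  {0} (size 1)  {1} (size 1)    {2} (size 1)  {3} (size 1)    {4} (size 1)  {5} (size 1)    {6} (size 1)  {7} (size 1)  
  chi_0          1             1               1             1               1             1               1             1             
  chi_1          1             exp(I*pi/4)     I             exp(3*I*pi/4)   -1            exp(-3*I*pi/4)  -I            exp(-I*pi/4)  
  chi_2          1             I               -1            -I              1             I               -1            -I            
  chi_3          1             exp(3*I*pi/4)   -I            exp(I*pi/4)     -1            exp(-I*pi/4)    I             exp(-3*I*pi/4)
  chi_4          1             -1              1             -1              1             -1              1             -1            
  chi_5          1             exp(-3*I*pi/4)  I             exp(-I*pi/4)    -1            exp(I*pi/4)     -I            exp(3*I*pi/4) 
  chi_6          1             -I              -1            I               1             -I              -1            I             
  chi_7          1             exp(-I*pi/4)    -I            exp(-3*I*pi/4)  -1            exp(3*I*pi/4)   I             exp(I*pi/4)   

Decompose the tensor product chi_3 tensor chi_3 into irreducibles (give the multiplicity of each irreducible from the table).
chi_3 tensor chi_3 = chi_6 (all other irreducibles have multiplicity 0).

Derivation: The character of a tensor product is the pointwise product (chi_3 * chi_3)(C) = chi_3(C) * chi_3(C):
  {0}: (1)*(1), {1}: (exp(3*I*pi/4))*(exp(3*I*pi/4)), {2}: (-I)*(-I), {3}: (exp(I*pi/4))*(exp(I*pi/4)), {4}: (-1)*(-1), {5}: (exp(-I*pi/4))*(exp(-I*pi/4)), {6}: (I)*(I), {7}: (exp(-3*I*pi/4))*(exp(-3*I*pi/4))
so (chi_3 * chi_3) takes values
  {0} -> 1, {1} -> -I, {2} -> -1, {3} -> I, {4} -> 1, {5} -> -I, {6} -> -1, {7} -> I.
Now take the inner product of this character with each irreducible chi from the table, <chi_3*chi_3, chi> = (1/8) sum_C |C| (chi_3*chi_3)(C) conj(chi(C)):
  <chi_3*chi_3, chi_0> = (1/8)[1*(1)*conj(1) + 1*(-I)*conj(1) + 1*(-1)*conj(1) + 1*(I)*conj(1) + 1*(1)*conj(1) + 1*(-I)*conj(1) + 1*(-1)*conj(1) + 1*(I)*conj(1)]
      = (1/8)[(1) + (-I) + (-1) + (I) + (1) + (-I) + (-1) + (I)] = 0/8 = 0
  <chi_3*chi_3, chi_1> = (1/8)[1*(1)*conj(1) + 1*(-I)*conj(exp(I*pi/4)) + 1*(-1)*conj(I) + 1*(I)*conj(exp(3*I*pi/4)) + 1*(1)*conj(-1) + 1*(-I)*conj(exp(-3*I*pi/4)) + 1*(-1)*conj(-I) + 1*(I)*conj(exp(-I*pi/4))]
      = (1/8)[(1) + (-exp(I*pi/4)) + (I) + (exp(-I*pi/4)) + (-1) + (-exp(-3*I*pi/4)) + (-I) + (exp(3*I*pi/4))] = 0/8 = 0
  <chi_3*chi_3, chi_2> = (1/8)[1*(1)*conj(1) + 1*(-I)*conj(I) + 1*(-1)*conj(-1) + 1*(I)*conj(-I) + 1*(1)*conj(1) + 1*(-I)*conj(I) + 1*(-1)*conj(-1) + 1*(I)*conj(-I)]
      = (1/8)[(1) + (-1) + (1) + (-1) + (1) + (-1) + (1) + (-1)] = 0/8 = 0
  <chi_3*chi_3, chi_3> = (1/8)[1*(1)*conj(1) + 1*(-I)*conj(exp(3*I*pi/4)) + 1*(-1)*conj(-I) + 1*(I)*conj(exp(I*pi/4)) + 1*(1)*conj(-1) + 1*(-I)*conj(exp(-I*pi/4)) + 1*(-1)*conj(I) + 1*(I)*conj(exp(-3*I*pi/4))]
      = (1/8)[(1) + (-exp(-I*pi/4)) + (-I) + (exp(I*pi/4)) + (-1) + (-exp(3*I*pi/4)) + (I) + (exp(-3*I*pi/4))] = 0/8 = 0
  <chi_3*chi_3, chi_4> = (1/8)[1*(1)*conj(1) + 1*(-I)*conj(-1) + 1*(-1)*conj(1) + 1*(I)*conj(-1) + 1*(1)*conj(1) + 1*(-I)*conj(-1) + 1*(-1)*conj(1) + 1*(I)*conj(-1)]
      = (1/8)[(1) + (I) + (-1) + (-I) + (1) + (I) + (-1) + (-I)] = 0/8 = 0
  <chi_3*chi_3, chi_5> = (1/8)[1*(1)*conj(1) + 1*(-I)*conj(exp(-3*I*pi/4)) + 1*(-1)*conj(I) + 1*(I)*conj(exp(-I*pi/4)) + 1*(1)*conj(-1) + 1*(-I)*conj(exp(I*pi/4)) + 1*(-1)*conj(-I) + 1*(I)*conj(exp(3*I*pi/4))]
      = (1/8)[(1) + (-exp(-3*I*pi/4)) + (I) + (exp(3*I*pi/4)) + (-1) + (-exp(I*pi/4)) + (-I) + (exp(-I*pi/4))] = 0/8 = 0
  <chi_3*chi_3, chi_6> = (1/8)[1*(1)*conj(1) + 1*(-I)*conj(-I) + 1*(-1)*conj(-1) + 1*(I)*conj(I) + 1*(1)*conj(1) + 1*(-I)*conj(-I) + 1*(-1)*conj(-1) + 1*(I)*conj(I)]
      = (1/8)[(1) + (1) + (1) + (1) + (1) + (1) + (1) + (1)] = 8/8 = 1
  <chi_3*chi_3, chi_7> = (1/8)[1*(1)*conj(1) + 1*(-I)*conj(exp(-I*pi/4)) + 1*(-1)*conj(-I) + 1*(I)*conj(exp(-3*I*pi/4)) + 1*(1)*conj(-1) + 1*(-I)*conj(exp(3*I*pi/4)) + 1*(-1)*conj(I) + 1*(I)*conj(exp(I*pi/4))]
      = (1/8)[(1) + (-exp(3*I*pi/4)) + (-I) + (exp(-3*I*pi/4)) + (-1) + (-exp(-I*pi/4)) + (I) + (exp(I*pi/4))] = 0/8 = 0
(Exp terms are combined using exp(i*s)*conj(exp(i*t)) = exp(i*(s-t)), and sums of them are collapsed using the identity that for every m > 1 the m distinct m-th roots of unity sum to 0, e.g. 1 + exp(2*I*pi/3) + exp(-2*I*pi/3) = 0.)
Hence the multiplicities are chi_6: 1. Dimension check: dim(chi_3)*dim(chi_3) = 1*1 = 1 and sum (mult * dim) = 1*1 = 1.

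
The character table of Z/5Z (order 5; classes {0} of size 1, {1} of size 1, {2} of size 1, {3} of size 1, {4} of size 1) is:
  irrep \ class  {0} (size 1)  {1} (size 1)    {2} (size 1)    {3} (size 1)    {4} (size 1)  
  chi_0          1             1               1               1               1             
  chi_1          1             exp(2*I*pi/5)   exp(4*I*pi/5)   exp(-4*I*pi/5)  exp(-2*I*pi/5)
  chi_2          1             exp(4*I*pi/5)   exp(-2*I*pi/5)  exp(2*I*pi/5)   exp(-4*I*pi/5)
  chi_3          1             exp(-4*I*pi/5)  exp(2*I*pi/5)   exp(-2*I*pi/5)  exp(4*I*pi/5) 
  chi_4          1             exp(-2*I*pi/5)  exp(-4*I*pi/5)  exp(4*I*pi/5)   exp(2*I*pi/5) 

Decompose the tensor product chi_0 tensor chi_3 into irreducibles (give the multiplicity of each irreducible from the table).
chi_0 tensor chi_3 = chi_3 (all other irreducibles have multiplicity 0).

Argument: The character of a tensor product is the pointwise product (chi_0 * chi_3)(C) = chi_0(C) * chi_3(C):
  {0}: (1)*(1), {1}: (1)*(exp(-4*I*pi/5)), {2}: (1)*(exp(2*I*pi/5)), {3}: (1)*(exp(-2*I*pi/5)), {4}: (1)*(exp(4*I*pi/5))
so (chi_0 * chi_3) takes values
  {0} -> 1, {1} -> exp(-4*I*pi/5), {2} -> exp(2*I*pi/5), {3} -> exp(-2*I*pi/5), {4} -> exp(4*I*pi/5).
Now take the inner product of this character with each irreducible chi from the table, <chi_0*chi_3, chi> = (1/5) sum_C |C| (chi_0*chi_3)(C) conj(chi(C)):
  <chi_0*chi_3, chi_0> = (1/5)[1*(1)*conj(1) + 1*(exp(-4*I*pi/5))*conj(1) + 1*(exp(2*I*pi/5))*conj(1) + 1*(exp(-2*I*pi/5))*conj(1) + 1*(exp(4*I*pi/5))*conj(1)]
      = (1/5)[(1) + (exp(-4*I*pi/5)) + (exp(2*I*pi/5)) + (exp(-2*I*pi/5)) + (exp(4*I*pi/5))] = 0/5 = 0
  <chi_0*chi_3, chi_1> = (1/5)[1*(1)*conj(1) + 1*(exp(-4*I*pi/5))*conj(exp(2*I*pi/5)) + 1*(exp(2*I*pi/5))*conj(exp(4*I*pi/5)) + 1*(exp(-2*I*pi/5))*conj(exp(-4*I*pi/5)) + 1*(exp(4*I*pi/5))*conj(exp(-2*I*pi/5))]
      = (1/5)[(1) + (exp(4*I*pi/5)) + (exp(-2*I*pi/5)) + (exp(2*I*pi/5)) + (exp(-4*I*pi/5))] = 0/5 = 0
  <chi_0*chi_3, chi_2> = (1/5)[1*(1)*conj(1) + 1*(exp(-4*I*pi/5))*conj(exp(4*I*pi/5)) + 1*(exp(2*I*pi/5))*conj(exp(-2*I*pi/5)) + 1*(exp(-2*I*pi/5))*conj(exp(2*I*pi/5)) + 1*(exp(4*I*pi/5))*conj(exp(-4*I*pi/5))]
      = (1/5)[(1) + (exp(2*I*pi/5)) + (exp(4*I*pi/5)) + (exp(-4*I*pi/5)) + (exp(-2*I*pi/5))] = 0/5 = 0
  <chi_0*chi_3, chi_3> = (1/5)[1*(1)*conj(1) + 1*(exp(-4*I*pi/5))*conj(exp(-4*I*pi/5)) + 1*(exp(2*I*pi/5))*conj(exp(2*I*pi/5)) + 1*(exp(-2*I*pi/5))*conj(exp(-2*I*pi/5)) + 1*(exp(4*I*pi/5))*conj(exp(4*I*pi/5))]
      = (1/5)[(1) + (1) + (1) + (1) + (1)] = 5/5 = 1
  <chi_0*chi_3, chi_4> = (1/5)[1*(1)*conj(1) + 1*(exp(-4*I*pi/5))*conj(exp(-2*I*pi/5)) + 1*(exp(2*I*pi/5))*conj(exp(-4*I*pi/5)) + 1*(exp(-2*I*pi/5))*conj(exp(4*I*pi/5)) + 1*(exp(4*I*pi/5))*conj(exp(2*I*pi/5))]
      = (1/5)[(1) + (exp(-2*I*pi/5)) + (exp(-4*I*pi/5)) + (exp(4*I*pi/5)) + (exp(2*I*pi/5))] = 0/5 = 0
(Exp terms are combined using exp(i*s)*conj(exp(i*t)) = exp(i*(s-t)), and sums of them are collapsed using the identity that for every m > 1 the m distinct m-th roots of unity sum to 0, e.g. 1 + exp(2*I*pi/3) + exp(-2*I*pi/3) = 0.)
Hence the multiplicities are chi_3: 1. Dimension check: dim(chi_0)*dim(chi_3) = 1*1 = 1 and sum (mult * dim) = 1*1 = 1.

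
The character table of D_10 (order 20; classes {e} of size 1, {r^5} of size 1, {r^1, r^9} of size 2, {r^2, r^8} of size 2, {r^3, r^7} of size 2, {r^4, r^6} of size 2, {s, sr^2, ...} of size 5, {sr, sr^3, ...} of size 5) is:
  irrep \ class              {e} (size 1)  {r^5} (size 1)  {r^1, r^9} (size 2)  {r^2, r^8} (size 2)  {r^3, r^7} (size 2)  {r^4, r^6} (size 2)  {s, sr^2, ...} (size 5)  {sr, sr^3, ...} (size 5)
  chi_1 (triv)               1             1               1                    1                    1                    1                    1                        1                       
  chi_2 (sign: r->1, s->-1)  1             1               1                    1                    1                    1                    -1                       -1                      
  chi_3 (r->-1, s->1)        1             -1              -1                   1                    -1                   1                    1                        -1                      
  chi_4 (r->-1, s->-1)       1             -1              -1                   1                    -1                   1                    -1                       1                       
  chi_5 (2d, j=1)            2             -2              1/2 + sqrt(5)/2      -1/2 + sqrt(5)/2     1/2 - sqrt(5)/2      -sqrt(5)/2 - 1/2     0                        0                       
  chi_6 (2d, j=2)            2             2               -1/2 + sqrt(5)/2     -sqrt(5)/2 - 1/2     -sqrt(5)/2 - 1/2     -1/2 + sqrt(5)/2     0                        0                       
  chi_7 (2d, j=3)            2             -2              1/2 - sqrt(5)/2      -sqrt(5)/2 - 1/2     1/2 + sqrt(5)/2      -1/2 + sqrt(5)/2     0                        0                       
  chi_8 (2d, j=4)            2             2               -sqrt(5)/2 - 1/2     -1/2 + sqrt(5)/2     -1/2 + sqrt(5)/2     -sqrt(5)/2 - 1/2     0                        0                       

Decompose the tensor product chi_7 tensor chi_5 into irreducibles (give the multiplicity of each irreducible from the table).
chi_7 tensor chi_5 = chi_6 + chi_8 (all other irreducibles have multiplicity 0).

Explanation: The character of a tensor product is the pointwise product (chi_7 * chi_5)(C) = chi_7(C) * chi_5(C):
  {e}: (2)*(2), {r^5}: (-2)*(-2), {r^1, r^9}: (1/2 - sqrt(5)/2)*(1/2 + sqrt(5)/2), {r^2, r^8}: (-sqrt(5)/2 - 1/2)*(-1/2 + sqrt(5)/2), {r^3, r^7}: (1/2 + sqrt(5)/2)*(1/2 - sqrt(5)/2), {r^4, r^6}: (-1/2 + sqrt(5)/2)*(-sqrt(5)/2 - 1/2), {s, sr^2, ...}: (0)*(0), {sr, sr^3, ...}: (0)*(0)
so (chi_7 * chi_5) takes values
  {e} -> 4, {r^5} -> 4, {r^1, r^9} -> -1, {r^2, r^8} -> -1, {r^3, r^7} -> -1, {r^4, r^6} -> -1, {s, sr^2, ...} -> 0, {sr, sr^3, ...} -> 0.
Now take the inner product of this character with each irreducible chi from the table, <chi_7*chi_5, chi> = (1/20) sum_C |C| (chi_7*chi_5)(C) conj(chi(C)):
  <chi_7*chi_5, chi_1> = (1/20)[1*(4)*conj(1) + 1*(4)*conj(1) + 2*(-1)*conj(1) + 2*(-1)*conj(1) + 2*(-1)*conj(1) + 2*(-1)*conj(1) + 5*(0)*conj(1) + 5*(0)*conj(1)]
      = (1/20)[(4) + (4) + (-2) + (-2) + (-2) + (-2) + (0) + (0)] = 0/20 = 0
  <chi_7*chi_5, chi_2> = (1/20)[1*(4)*conj(1) + 1*(4)*conj(1) + 2*(-1)*conj(1) + 2*(-1)*conj(1) + 2*(-1)*conj(1) + 2*(-1)*conj(1) + 5*(0)*conj(-1) + 5*(0)*conj(-1)]
      = (1/20)[(4) + (4) + (-2) + (-2) + (-2) + (-2) + (0) + (0)] = 0/20 = 0
  <chi_7*chi_5, chi_3> = (1/20)[1*(4)*conj(1) + 1*(4)*conj(-1) + 2*(-1)*conj(-1) + 2*(-1)*conj(1) + 2*(-1)*conj(-1) + 2*(-1)*conj(1) + 5*(0)*conj(1) + 5*(0)*conj(-1)]
      = (1/20)[(4) + (-4) + (2) + (-2) + (2) + (-2) + (0) + (0)] = 0/20 = 0
  <chi_7*chi_5, chi_4> = (1/20)[1*(4)*conj(1) + 1*(4)*conj(-1) + 2*(-1)*conj(-1) + 2*(-1)*conj(1) + 2*(-1)*conj(-1) + 2*(-1)*conj(1) + 5*(0)*conj(-1) + 5*(0)*conj(1)]
      = (1/20)[(4) + (-4) + (2) + (-2) + (2) + (-2) + (0) + (0)] = 0/20 = 0
  <chi_7*chi_5, chi_5> = (1/20)[1*(4)*conj(2) + 1*(4)*conj(-2) + 2*(-1)*conj(1/2 + sqrt(5)/2) + 2*(-1)*conj(-1/2 + sqrt(5)/2) + 2*(-1)*conj(1/2 - sqrt(5)/2) + 2*(-1)*conj(-sqrt(5)/2 - 1/2) + 5*(0)*conj(0) + 5*(0)*conj(0)]
      = (1/20)[(8) + (-8) + (-sqrt(5) - 1) + (1 - sqrt(5)) + (-1 + sqrt(5)) + (1 + sqrt(5)) + (0) + (0)] = 0/20 = 0
  <chi_7*chi_5, chi_6> = (1/20)[1*(4)*conj(2) + 1*(4)*conj(2) + 2*(-1)*conj(-1/2 + sqrt(5)/2) + 2*(-1)*conj(-sqrt(5)/2 - 1/2) + 2*(-1)*conj(-sqrt(5)/2 - 1/2) + 2*(-1)*conj(-1/2 + sqrt(5)/2) + 5*(0)*conj(0) + 5*(0)*conj(0)]
      = (1/20)[(8) + (8) + (1 - sqrt(5)) + (1 + sqrt(5)) + (1 + sqrt(5)) + (1 - sqrt(5)) + (0) + (0)] = 20/20 = 1
  <chi_7*chi_5, chi_7> = (1/20)[1*(4)*conj(2) + 1*(4)*conj(-2) + 2*(-1)*conj(1/2 - sqrt(5)/2) + 2*(-1)*conj(-sqrt(5)/2 - 1/2) + 2*(-1)*conj(1/2 + sqrt(5)/2) + 2*(-1)*conj(-1/2 + sqrt(5)/2) + 5*(0)*conj(0) + 5*(0)*conj(0)]
      = (1/20)[(8) + (-8) + (-1 + sqrt(5)) + (1 + sqrt(5)) + (-sqrt(5) - 1) + (1 - sqrt(5)) + (0) + (0)] = 0/20 = 0
  <chi_7*chi_5, chi_8> = (1/20)[1*(4)*conj(2) + 1*(4)*conj(2) + 2*(-1)*conj(-sqrt(5)/2 - 1/2) + 2*(-1)*conj(-1/2 + sqrt(5)/2) + 2*(-1)*conj(-1/2 + sqrt(5)/2) + 2*(-1)*conj(-sqrt(5)/2 - 1/2) + 5*(0)*conj(0) + 5*(0)*conj(0)]
      = (1/20)[(8) + (8) + (1 + sqrt(5)) + (1 - sqrt(5)) + (1 - sqrt(5)) + (1 + sqrt(5)) + (0) + (0)] = 20/20 = 1
Hence the multiplicities are chi_6: 1, chi_8: 1. Dimension check: dim(chi_7)*dim(chi_5) = 2*2 = 4 and sum (mult * dim) = 1*2 + 1*2 = 4.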